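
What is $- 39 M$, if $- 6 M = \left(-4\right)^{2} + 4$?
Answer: $130$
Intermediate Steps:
$M = - \frac{10}{3}$ ($M = - \frac{\left(-4\right)^{2} + 4}{6} = - \frac{16 + 4}{6} = \left(- \frac{1}{6}\right) 20 = - \frac{10}{3} \approx -3.3333$)
$- 39 M = \left(-39\right) \left(- \frac{10}{3}\right) = 130$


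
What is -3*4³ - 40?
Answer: -232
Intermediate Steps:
-3*4³ - 40 = -3*64 - 40 = -192 - 40 = -232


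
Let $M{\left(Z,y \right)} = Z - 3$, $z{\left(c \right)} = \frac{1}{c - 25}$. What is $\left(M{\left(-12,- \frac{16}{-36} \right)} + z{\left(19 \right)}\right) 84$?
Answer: $-1274$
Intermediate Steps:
$z{\left(c \right)} = \frac{1}{-25 + c}$
$M{\left(Z,y \right)} = -3 + Z$
$\left(M{\left(-12,- \frac{16}{-36} \right)} + z{\left(19 \right)}\right) 84 = \left(\left(-3 - 12\right) + \frac{1}{-25 + 19}\right) 84 = \left(-15 + \frac{1}{-6}\right) 84 = \left(-15 - \frac{1}{6}\right) 84 = \left(- \frac{91}{6}\right) 84 = -1274$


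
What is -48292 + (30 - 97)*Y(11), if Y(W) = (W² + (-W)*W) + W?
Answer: -49029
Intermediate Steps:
Y(W) = W (Y(W) = (W² - W²) + W = 0 + W = W)
-48292 + (30 - 97)*Y(11) = -48292 + (30 - 97)*11 = -48292 - 67*11 = -48292 - 737 = -49029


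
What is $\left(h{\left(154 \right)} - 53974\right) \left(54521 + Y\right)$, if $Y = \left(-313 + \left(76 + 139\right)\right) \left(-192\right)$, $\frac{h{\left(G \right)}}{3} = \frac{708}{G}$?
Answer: $- \frac{27700958312}{7} \approx -3.9573 \cdot 10^{9}$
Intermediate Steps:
$h{\left(G \right)} = \frac{2124}{G}$ ($h{\left(G \right)} = 3 \frac{708}{G} = \frac{2124}{G}$)
$Y = 18816$ ($Y = \left(-313 + 215\right) \left(-192\right) = \left(-98\right) \left(-192\right) = 18816$)
$\left(h{\left(154 \right)} - 53974\right) \left(54521 + Y\right) = \left(\frac{2124}{154} - 53974\right) \left(54521 + 18816\right) = \left(2124 \cdot \frac{1}{154} - 53974\right) 73337 = \left(\frac{1062}{77} - 53974\right) 73337 = \left(- \frac{4154936}{77}\right) 73337 = - \frac{27700958312}{7}$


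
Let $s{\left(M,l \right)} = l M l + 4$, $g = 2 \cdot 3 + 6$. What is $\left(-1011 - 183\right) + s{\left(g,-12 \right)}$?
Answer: $538$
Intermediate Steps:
$g = 12$ ($g = 6 + 6 = 12$)
$s{\left(M,l \right)} = 4 + M l^{2}$ ($s{\left(M,l \right)} = M l l + 4 = M l^{2} + 4 = 4 + M l^{2}$)
$\left(-1011 - 183\right) + s{\left(g,-12 \right)} = \left(-1011 - 183\right) + \left(4 + 12 \left(-12\right)^{2}\right) = -1194 + \left(4 + 12 \cdot 144\right) = -1194 + \left(4 + 1728\right) = -1194 + 1732 = 538$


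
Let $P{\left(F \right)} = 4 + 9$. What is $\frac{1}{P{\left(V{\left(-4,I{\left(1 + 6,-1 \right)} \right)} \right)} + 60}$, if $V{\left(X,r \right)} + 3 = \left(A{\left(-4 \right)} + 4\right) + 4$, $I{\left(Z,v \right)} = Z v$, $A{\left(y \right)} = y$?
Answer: $\frac{1}{73} \approx 0.013699$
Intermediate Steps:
$V{\left(X,r \right)} = 1$ ($V{\left(X,r \right)} = -3 + \left(\left(-4 + 4\right) + 4\right) = -3 + \left(0 + 4\right) = -3 + 4 = 1$)
$P{\left(F \right)} = 13$
$\frac{1}{P{\left(V{\left(-4,I{\left(1 + 6,-1 \right)} \right)} \right)} + 60} = \frac{1}{13 + 60} = \frac{1}{73}$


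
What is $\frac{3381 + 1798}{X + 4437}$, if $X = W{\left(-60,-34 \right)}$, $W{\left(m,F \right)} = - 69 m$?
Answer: $\frac{5179}{8577} \approx 0.60382$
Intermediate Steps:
$X = 4140$ ($X = \left(-69\right) \left(-60\right) = 4140$)
$\frac{3381 + 1798}{X + 4437} = \frac{3381 + 1798}{4140 + 4437} = \frac{5179}{8577}$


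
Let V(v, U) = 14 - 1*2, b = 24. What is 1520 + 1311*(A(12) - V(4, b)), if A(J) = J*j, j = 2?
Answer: 17252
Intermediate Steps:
V(v, U) = 12 (V(v, U) = 14 - 2 = 12)
A(J) = 2*J (A(J) = J*2 = 2*J)
1520 + 1311*(A(12) - V(4, b)) = 1520 + 1311*(2*12 - 1*12) = 1520 + 1311*(24 - 12) = 1520 + 1311*12 = 1520 + 15732 = 17252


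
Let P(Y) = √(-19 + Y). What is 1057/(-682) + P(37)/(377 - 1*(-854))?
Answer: -1057/682 + 3*√2/1231 ≈ -1.5464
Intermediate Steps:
1057/(-682) + P(37)/(377 - 1*(-854)) = 1057/(-682) + √(-19 + 37)/(377 - 1*(-854)) = 1057*(-1/682) + √18/(377 + 854) = -1057/682 + (3*√2)/1231 = -1057/682 + (3*√2)*(1/1231) = -1057/682 + 3*√2/1231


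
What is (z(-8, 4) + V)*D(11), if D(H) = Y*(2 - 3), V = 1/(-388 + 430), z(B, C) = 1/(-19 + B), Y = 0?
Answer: 0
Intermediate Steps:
V = 1/42 ≈ 0.023810
D(H) = 0 (D(H) = 0*(2 - 3) = 0*(-1) = 0)
(z(-8, 4) + V)*D(11) = (1/(-19 - 8) + 1/42)*0 = (1/(-27) + 1/42)*0 = (-1/27 + 1/42)*0 = -5/378*0 = 0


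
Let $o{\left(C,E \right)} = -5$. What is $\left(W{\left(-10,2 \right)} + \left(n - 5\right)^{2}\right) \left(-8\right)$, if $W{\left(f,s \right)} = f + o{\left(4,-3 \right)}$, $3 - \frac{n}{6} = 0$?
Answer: $-1232$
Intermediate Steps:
$n = 18$ ($n = 18 - 0 = 18 + 0 = 18$)
$W{\left(f,s \right)} = -5 + f$ ($W{\left(f,s \right)} = f - 5 = -5 + f$)
$\left(W{\left(-10,2 \right)} + \left(n - 5\right)^{2}\right) \left(-8\right) = \left(\left(-5 - 10\right) + \left(18 - 5\right)^{2}\right) \left(-8\right) = \left(-15 + 13^{2}\right) \left(-8\right) = \left(-15 + 169\right) \left(-8\right) = 154 \left(-8\right) = -1232$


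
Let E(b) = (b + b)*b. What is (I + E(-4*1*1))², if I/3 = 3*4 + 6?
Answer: 7396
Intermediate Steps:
I = 54 (I = 3*(3*4 + 6) = 3*(12 + 6) = 3*18 = 54)
E(b) = 2*b² (E(b) = (2*b)*b = 2*b²)
(I + E(-4*1*1))² = (54 + 2*(-4*1*1)²)² = (54 + 2*(-4*1)²)² = (54 + 2*(-4)²)² = (54 + 2*16)² = (54 + 32)² = 86² = 7396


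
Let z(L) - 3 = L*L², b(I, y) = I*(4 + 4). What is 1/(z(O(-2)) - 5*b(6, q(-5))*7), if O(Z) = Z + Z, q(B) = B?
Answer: -1/1741 ≈ -0.00057438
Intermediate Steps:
O(Z) = 2*Z
b(I, y) = 8*I (b(I, y) = I*8 = 8*I)
z(L) = 3 + L³ (z(L) = 3 + L*L² = 3 + L³)
1/(z(O(-2)) - 5*b(6, q(-5))*7) = 1/((3 + (2*(-2))³) - 40*6*7) = 1/((3 + (-4)³) - 5*48*7) = 1/((3 - 64) - 240*7) = 1/(-61 - 1680) = 1/(-1741) = -1/1741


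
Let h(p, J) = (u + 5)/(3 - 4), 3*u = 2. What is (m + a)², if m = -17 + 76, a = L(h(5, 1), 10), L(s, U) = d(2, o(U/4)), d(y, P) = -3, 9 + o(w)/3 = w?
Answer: 3136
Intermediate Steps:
u = ⅔ (u = (⅓)*2 = ⅔ ≈ 0.66667)
o(w) = -27 + 3*w
h(p, J) = -17/3 (h(p, J) = (⅔ + 5)/(3 - 4) = (17/3)/(-1) = (17/3)*(-1) = -17/3)
L(s, U) = -3
a = -3
m = 59
(m + a)² = (59 - 3)² = 56² = 3136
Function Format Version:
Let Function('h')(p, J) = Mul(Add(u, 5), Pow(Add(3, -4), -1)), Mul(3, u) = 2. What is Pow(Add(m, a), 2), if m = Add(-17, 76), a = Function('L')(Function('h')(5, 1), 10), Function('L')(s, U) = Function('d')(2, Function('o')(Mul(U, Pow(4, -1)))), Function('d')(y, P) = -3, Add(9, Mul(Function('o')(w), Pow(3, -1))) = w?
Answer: 3136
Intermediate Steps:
u = Rational(2, 3) (u = Mul(Rational(1, 3), 2) = Rational(2, 3) ≈ 0.66667)
Function('o')(w) = Add(-27, Mul(3, w))
Function('h')(p, J) = Rational(-17, 3) (Function('h')(p, J) = Mul(Add(Rational(2, 3), 5), Pow(Add(3, -4), -1)) = Mul(Rational(17, 3), Pow(-1, -1)) = Mul(Rational(17, 3), -1) = Rational(-17, 3))
Function('L')(s, U) = -3
a = -3
m = 59
Pow(Add(m, a), 2) = Pow(Add(59, -3), 2) = Pow(56, 2) = 3136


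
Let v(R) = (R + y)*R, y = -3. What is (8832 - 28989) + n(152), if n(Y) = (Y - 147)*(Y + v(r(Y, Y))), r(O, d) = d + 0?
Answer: 93843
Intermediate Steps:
r(O, d) = d
v(R) = R*(-3 + R) (v(R) = (R - 3)*R = (-3 + R)*R = R*(-3 + R))
n(Y) = (-147 + Y)*(Y + Y*(-3 + Y)) (n(Y) = (Y - 147)*(Y + Y*(-3 + Y)) = (-147 + Y)*(Y + Y*(-3 + Y)))
(8832 - 28989) + n(152) = (8832 - 28989) + 152*(294 + 152**2 - 149*152) = -20157 + 152*(294 + 23104 - 22648) = -20157 + 152*750 = -20157 + 114000 = 93843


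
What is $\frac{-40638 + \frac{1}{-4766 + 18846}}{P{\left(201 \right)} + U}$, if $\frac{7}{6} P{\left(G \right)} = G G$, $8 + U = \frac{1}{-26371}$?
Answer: $- \frac{105623272450283}{89985446749440} \approx -1.1738$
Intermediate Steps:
$U = - \frac{210969}{26371}$ ($U = -8 + \frac{1}{-26371} = -8 - \frac{1}{26371} = - \frac{210969}{26371} \approx -8.0$)
$P{\left(G \right)} = \frac{6 G^{2}}{7}$ ($P{\left(G \right)} = \frac{6 G G}{7} = \frac{6 G^{2}}{7}$)
$\frac{-40638 + \frac{1}{-4766 + 18846}}{P{\left(201 \right)} + U} = \frac{-40638 + \frac{1}{-4766 + 18846}}{\frac{6 \cdot 201^{2}}{7} - \frac{210969}{26371}} = \frac{-40638 + \frac{1}{14080}}{\frac{6}{7} \cdot 40401 - \frac{210969}{26371}} = \frac{-40638 + \frac{1}{14080}}{\frac{242406}{7} - \frac{210969}{26371}} = - \frac{572183039}{14080 \cdot \frac{6391011843}{184597}} = \left(- \frac{572183039}{14080}\right) \frac{184597}{6391011843} = - \frac{105623272450283}{89985446749440}$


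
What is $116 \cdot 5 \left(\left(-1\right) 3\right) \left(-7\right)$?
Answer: $12180$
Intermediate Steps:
$116 \cdot 5 \left(\left(-1\right) 3\right) \left(-7\right) = 116 \cdot 5 \left(-3\right) \left(-7\right) = 116 \left(\left(-15\right) \left(-7\right)\right) = 116 \cdot 105 = 12180$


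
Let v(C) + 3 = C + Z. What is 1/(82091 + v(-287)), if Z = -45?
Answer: 1/81756 ≈ 1.2232e-5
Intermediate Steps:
v(C) = -48 + C (v(C) = -3 + (C - 45) = -3 + (-45 + C) = -48 + C)
1/(82091 + v(-287)) = 1/(82091 + (-48 - 287)) = 1/(82091 - 335) = 1/81756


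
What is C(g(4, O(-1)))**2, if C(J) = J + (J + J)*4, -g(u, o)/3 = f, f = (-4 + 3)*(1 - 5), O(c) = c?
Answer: 11664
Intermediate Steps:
f = 4 (f = -1*(-4) = 4)
g(u, o) = -12 (g(u, o) = -3*4 = -12)
C(J) = 9*J (C(J) = J + (2*J)*4 = J + 8*J = 9*J)
C(g(4, O(-1)))**2 = (9*(-12))**2 = (-108)**2 = 11664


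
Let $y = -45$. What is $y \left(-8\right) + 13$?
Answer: $373$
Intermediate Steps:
$y \left(-8\right) + 13 = \left(-45\right) \left(-8\right) + 13 = 360 + 13 = 373$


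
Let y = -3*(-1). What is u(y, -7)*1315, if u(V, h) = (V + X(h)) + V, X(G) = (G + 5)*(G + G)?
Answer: 44710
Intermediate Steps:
X(G) = 2*G*(5 + G) (X(G) = (5 + G)*(2*G) = 2*G*(5 + G))
y = 3
u(V, h) = 2*V + 2*h*(5 + h) (u(V, h) = (V + 2*h*(5 + h)) + V = 2*V + 2*h*(5 + h))
u(y, -7)*1315 = (2*3 + 2*(-7)*(5 - 7))*1315 = (6 + 2*(-7)*(-2))*1315 = (6 + 28)*1315 = 34*1315 = 44710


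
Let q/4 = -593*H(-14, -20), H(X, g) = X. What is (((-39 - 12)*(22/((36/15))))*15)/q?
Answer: -14025/66416 ≈ -0.21117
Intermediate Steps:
q = 33208 (q = 4*(-593*(-14)) = 4*8302 = 33208)
(((-39 - 12)*(22/((36/15))))*15)/q = (((-39 - 12)*(22/((36/15))))*15)/33208 = (-1122/(36*(1/15))*15)*(1/33208) = (-1122/12/5*15)*(1/33208) = (-1122*5/12*15)*(1/33208) = (-51*55/6*15)*(1/33208) = -935/2*15*(1/33208) = -14025/2*1/33208 = -14025/66416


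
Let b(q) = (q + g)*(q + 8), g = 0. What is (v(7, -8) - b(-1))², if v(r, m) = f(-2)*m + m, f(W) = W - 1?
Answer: 529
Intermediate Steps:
f(W) = -1 + W
v(r, m) = -2*m (v(r, m) = (-1 - 2)*m + m = -3*m + m = -2*m)
b(q) = q*(8 + q) (b(q) = (q + 0)*(q + 8) = q*(8 + q))
(v(7, -8) - b(-1))² = (-2*(-8) - (-1)*(8 - 1))² = (16 - (-1)*7)² = (16 - 1*(-7))² = (16 + 7)² = 23² = 529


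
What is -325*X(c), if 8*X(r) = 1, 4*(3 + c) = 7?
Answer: -325/8 ≈ -40.625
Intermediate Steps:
c = -5/4 (c = -3 + (1/4)*7 = -3 + 7/4 = -5/4 ≈ -1.2500)
X(r) = 1/8 (X(r) = (1/8)*1 = 1/8)
-325*X(c) = -325*1/8 = -325/8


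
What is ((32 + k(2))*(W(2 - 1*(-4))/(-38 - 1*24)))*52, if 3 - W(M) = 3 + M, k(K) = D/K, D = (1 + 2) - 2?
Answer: 5070/31 ≈ 163.55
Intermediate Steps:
D = 1 (D = 3 - 2 = 1)
k(K) = 1/K
W(M) = -M (W(M) = 3 - (3 + M) = 3 + (-3 - M) = -M)
((32 + k(2))*(W(2 - 1*(-4))/(-38 - 1*24)))*52 = ((32 + 1/2)*((-(2 - 1*(-4)))/(-38 - 1*24)))*52 = ((32 + ½)*((-(2 + 4))/(-38 - 24)))*52 = (65*(-1*6/(-62))/2)*52 = (65*(-6*(-1/62))/2)*52 = ((65/2)*(3/31))*52 = (195/62)*52 = 5070/31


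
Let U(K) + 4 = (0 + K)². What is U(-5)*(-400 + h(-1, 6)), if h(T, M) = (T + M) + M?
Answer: -8169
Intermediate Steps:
h(T, M) = T + 2*M (h(T, M) = (M + T) + M = T + 2*M)
U(K) = -4 + K² (U(K) = -4 + (0 + K)² = -4 + K²)
U(-5)*(-400 + h(-1, 6)) = (-4 + (-5)²)*(-400 + (-1 + 2*6)) = (-4 + 25)*(-400 + (-1 + 12)) = 21*(-400 + 11) = 21*(-389) = -8169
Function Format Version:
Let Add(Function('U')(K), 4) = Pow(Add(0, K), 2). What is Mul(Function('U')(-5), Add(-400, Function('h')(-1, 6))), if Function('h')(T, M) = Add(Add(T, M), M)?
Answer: -8169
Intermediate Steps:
Function('h')(T, M) = Add(T, Mul(2, M)) (Function('h')(T, M) = Add(Add(M, T), M) = Add(T, Mul(2, M)))
Function('U')(K) = Add(-4, Pow(K, 2)) (Function('U')(K) = Add(-4, Pow(Add(0, K), 2)) = Add(-4, Pow(K, 2)))
Mul(Function('U')(-5), Add(-400, Function('h')(-1, 6))) = Mul(Add(-4, Pow(-5, 2)), Add(-400, Add(-1, Mul(2, 6)))) = Mul(Add(-4, 25), Add(-400, Add(-1, 12))) = Mul(21, Add(-400, 11)) = Mul(21, -389) = -8169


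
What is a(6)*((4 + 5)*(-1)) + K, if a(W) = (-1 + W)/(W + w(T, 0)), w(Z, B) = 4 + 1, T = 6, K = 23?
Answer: 208/11 ≈ 18.909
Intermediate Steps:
w(Z, B) = 5
a(W) = (-1 + W)/(5 + W) (a(W) = (-1 + W)/(W + 5) = (-1 + W)/(5 + W))
a(6)*((4 + 5)*(-1)) + K = ((-1 + 6)/(5 + 6))*((4 + 5)*(-1)) + 23 = (5/11)*(9*(-1)) + 23 = ((1/11)*5)*(-9) + 23 = (5/11)*(-9) + 23 = -45/11 + 23 = 208/11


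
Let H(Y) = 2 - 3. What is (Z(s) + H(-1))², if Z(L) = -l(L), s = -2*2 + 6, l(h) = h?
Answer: 9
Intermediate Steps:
s = 2 (s = -4 + 6 = 2)
Z(L) = -L
H(Y) = -1
(Z(s) + H(-1))² = (-1*2 - 1)² = (-2 - 1)² = (-3)² = 9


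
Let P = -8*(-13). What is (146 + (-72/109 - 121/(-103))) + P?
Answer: 2812523/11227 ≈ 250.51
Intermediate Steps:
P = 104
(146 + (-72/109 - 121/(-103))) + P = (146 + (-72/109 - 121/(-103))) + 104 = (146 + (-72*1/109 - 121*(-1/103))) + 104 = (146 + (-72/109 + 121/103)) + 104 = (146 + 5773/11227) + 104 = 1644915/11227 + 104 = 2812523/11227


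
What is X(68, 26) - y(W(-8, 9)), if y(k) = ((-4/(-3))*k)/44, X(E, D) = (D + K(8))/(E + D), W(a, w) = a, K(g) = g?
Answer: 937/1551 ≈ 0.60413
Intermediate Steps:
X(E, D) = (8 + D)/(D + E) (X(E, D) = (D + 8)/(E + D) = (8 + D)/(D + E))
y(k) = k/33 (y(k) = ((-4*(-⅓))*k)*(1/44) = (4*k/3)*(1/44) = k/33)
X(68, 26) - y(W(-8, 9)) = (8 + 26)/(26 + 68) - (-8)/33 = 34/94 - 1*(-8/33) = (1/94)*34 + 8/33 = 17/47 + 8/33 = 937/1551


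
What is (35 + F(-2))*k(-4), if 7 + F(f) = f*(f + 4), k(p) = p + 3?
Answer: -24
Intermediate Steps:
k(p) = 3 + p
F(f) = -7 + f*(4 + f) (F(f) = -7 + f*(f + 4) = -7 + f*(4 + f))
(35 + F(-2))*k(-4) = (35 + (-7 + (-2)**2 + 4*(-2)))*(3 - 4) = (35 + (-7 + 4 - 8))*(-1) = (35 - 11)*(-1) = 24*(-1) = -24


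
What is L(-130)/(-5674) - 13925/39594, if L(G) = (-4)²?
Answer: -39821977/112328178 ≈ -0.35451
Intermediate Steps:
L(G) = 16
L(-130)/(-5674) - 13925/39594 = 16/(-5674) - 13925/39594 = 16*(-1/5674) - 13925*1/39594 = -8/2837 - 13925/39594 = -39821977/112328178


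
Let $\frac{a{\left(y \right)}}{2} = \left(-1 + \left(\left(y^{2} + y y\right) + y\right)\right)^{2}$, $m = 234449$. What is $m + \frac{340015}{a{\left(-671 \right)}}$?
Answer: $\frac{75929406762311563}{323863214440} \approx 2.3445 \cdot 10^{5}$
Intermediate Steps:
$a{\left(y \right)} = 2 \left(-1 + y + 2 y^{2}\right)^{2}$ ($a{\left(y \right)} = 2 \left(-1 + \left(\left(y^{2} + y y\right) + y\right)\right)^{2} = 2 \left(-1 + \left(\left(y^{2} + y^{2}\right) + y\right)\right)^{2} = 2 \left(-1 + \left(2 y^{2} + y\right)\right)^{2} = 2 \left(-1 + \left(y + 2 y^{2}\right)\right)^{2} = 2 \left(-1 + y + 2 y^{2}\right)^{2}$)
$m + \frac{340015}{a{\left(-671 \right)}} = 234449 + \frac{340015}{2 \left(-1 - 671 + 2 \left(-671\right)^{2}\right)^{2}} = 234449 + \frac{340015}{2 \left(-1 - 671 + 2 \cdot 450241\right)^{2}} = 234449 + \frac{340015}{2 \left(-1 - 671 + 900482\right)^{2}} = 234449 + \frac{340015}{2 \cdot 899810^{2}} = 234449 + \frac{340015}{2 \cdot 809658036100} = 234449 + \frac{340015}{1619316072200} = 234449 + 340015 \cdot \frac{1}{1619316072200} = 234449 + \frac{68003}{323863214440} = \frac{75929406762311563}{323863214440}$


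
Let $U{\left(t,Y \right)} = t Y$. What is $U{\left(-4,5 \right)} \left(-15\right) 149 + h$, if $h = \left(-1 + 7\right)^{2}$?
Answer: $44736$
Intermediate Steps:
$U{\left(t,Y \right)} = Y t$
$h = 36$ ($h = 6^{2} = 36$)
$U{\left(-4,5 \right)} \left(-15\right) 149 + h = 5 \left(-4\right) \left(-15\right) 149 + 36 = \left(-20\right) \left(-15\right) 149 + 36 = 300 \cdot 149 + 36 = 44700 + 36 = 44736$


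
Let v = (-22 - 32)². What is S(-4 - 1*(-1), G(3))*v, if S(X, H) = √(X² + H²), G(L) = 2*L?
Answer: 8748*√5 ≈ 19561.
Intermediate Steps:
v = 2916 (v = (-54)² = 2916)
S(X, H) = √(H² + X²)
S(-4 - 1*(-1), G(3))*v = √((2*3)² + (-4 - 1*(-1))²)*2916 = √(6² + (-4 + 1)²)*2916 = √(36 + (-3)²)*2916 = √(36 + 9)*2916 = √45*2916 = (3*√5)*2916 = 8748*√5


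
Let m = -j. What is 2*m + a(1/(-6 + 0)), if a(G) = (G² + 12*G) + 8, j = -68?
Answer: 5113/36 ≈ 142.03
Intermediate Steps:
m = 68 (m = -1*(-68) = 68)
a(G) = 8 + G² + 12*G
2*m + a(1/(-6 + 0)) = 2*68 + (8 + (1/(-6 + 0))² + 12/(-6 + 0)) = 136 + (8 + (1/(-6))² + 12/(-6)) = 136 + (8 + (-⅙)² + 12*(-⅙)) = 136 + (8 + 1/36 - 2) = 136 + 217/36 = 5113/36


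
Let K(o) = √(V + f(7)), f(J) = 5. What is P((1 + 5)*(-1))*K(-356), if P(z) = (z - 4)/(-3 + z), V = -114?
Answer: 10*I*√109/9 ≈ 11.6*I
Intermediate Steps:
K(o) = I*√109 (K(o) = √(-114 + 5) = √(-109) = I*√109)
P(z) = (-4 + z)/(-3 + z)
P((1 + 5)*(-1))*K(-356) = ((-4 + (1 + 5)*(-1))/(-3 + (1 + 5)*(-1)))*(I*√109) = ((-4 + 6*(-1))/(-3 + 6*(-1)))*(I*√109) = ((-4 - 6)/(-3 - 6))*(I*√109) = (-10/(-9))*(I*√109) = (-⅑*(-10))*(I*√109) = 10*(I*√109)/9 = 10*I*√109/9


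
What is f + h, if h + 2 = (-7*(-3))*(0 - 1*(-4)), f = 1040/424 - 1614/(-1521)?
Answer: 2297846/26871 ≈ 85.514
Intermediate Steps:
f = 94424/26871 (f = 1040*(1/424) - 1614*(-1/1521) = 130/53 + 538/507 = 94424/26871 ≈ 3.5140)
h = 82 (h = -2 + (-7*(-3))*(0 - 1*(-4)) = -2 + 21*(0 + 4) = -2 + 21*4 = -2 + 84 = 82)
f + h = 94424/26871 + 82 = 2297846/26871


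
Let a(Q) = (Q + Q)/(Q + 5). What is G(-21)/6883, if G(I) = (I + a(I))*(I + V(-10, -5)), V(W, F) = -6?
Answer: 3969/55064 ≈ 0.072080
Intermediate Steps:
a(Q) = 2*Q/(5 + Q) (a(Q) = (2*Q)/(5 + Q) = 2*Q/(5 + Q))
G(I) = (-6 + I)*(I + 2*I/(5 + I)) (G(I) = (I + 2*I/(5 + I))*(I - 6) = (I + 2*I/(5 + I))*(-6 + I) = (-6 + I)*(I + 2*I/(5 + I)))
G(-21)/6883 = -21*(-42 - 21 + (-21)²)/(5 - 21)/6883 = -21*(-42 - 21 + 441)/(-16)*(1/6883) = -21*(-1/16)*378*(1/6883) = (3969/8)*(1/6883) = 3969/55064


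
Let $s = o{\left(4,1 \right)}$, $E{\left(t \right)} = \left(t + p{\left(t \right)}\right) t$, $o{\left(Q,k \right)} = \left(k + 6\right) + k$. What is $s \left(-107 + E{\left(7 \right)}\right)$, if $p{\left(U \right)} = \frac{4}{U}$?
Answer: $-432$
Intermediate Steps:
$o{\left(Q,k \right)} = 6 + 2 k$ ($o{\left(Q,k \right)} = \left(6 + k\right) + k = 6 + 2 k$)
$E{\left(t \right)} = t \left(t + \frac{4}{t}\right)$ ($E{\left(t \right)} = \left(t + \frac{4}{t}\right) t = t \left(t + \frac{4}{t}\right)$)
$s = 8$ ($s = 6 + 2 \cdot 1 = 6 + 2 = 8$)
$s \left(-107 + E{\left(7 \right)}\right) = 8 \left(-107 + \left(4 + 7^{2}\right)\right) = 8 \left(-107 + \left(4 + 49\right)\right) = 8 \left(-107 + 53\right) = 8 \left(-54\right) = -432$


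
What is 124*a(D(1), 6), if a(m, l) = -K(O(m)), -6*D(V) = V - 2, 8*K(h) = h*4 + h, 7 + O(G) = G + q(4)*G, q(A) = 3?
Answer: 2945/6 ≈ 490.83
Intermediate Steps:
O(G) = -7 + 4*G (O(G) = -7 + (G + 3*G) = -7 + 4*G)
K(h) = 5*h/8 (K(h) = (h*4 + h)/8 = (4*h + h)/8 = (5*h)/8 = 5*h/8)
D(V) = ⅓ - V/6 (D(V) = -(V - 2)/6 = -(-2 + V)/6 = ⅓ - V/6)
a(m, l) = 35/8 - 5*m/2 (a(m, l) = -5*(-7 + 4*m)/8 = -(-35/8 + 5*m/2) = 35/8 - 5*m/2)
124*a(D(1), 6) = 124*(35/8 - 5*(⅓ - ⅙*1)/2) = 124*(35/8 - 5*(⅓ - ⅙)/2) = 124*(35/8 - 5/2*⅙) = 124*(35/8 - 5/12) = 124*(95/24) = 2945/6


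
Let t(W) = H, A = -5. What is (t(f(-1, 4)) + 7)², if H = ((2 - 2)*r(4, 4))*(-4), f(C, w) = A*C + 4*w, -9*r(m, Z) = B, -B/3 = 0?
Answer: 49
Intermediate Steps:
B = 0 (B = -3*0 = 0)
r(m, Z) = 0 (r(m, Z) = -⅑*0 = 0)
f(C, w) = -5*C + 4*w
H = 0 (H = ((2 - 2)*0)*(-4) = (0*0)*(-4) = 0*(-4) = 0)
t(W) = 0
(t(f(-1, 4)) + 7)² = (0 + 7)² = 7² = 49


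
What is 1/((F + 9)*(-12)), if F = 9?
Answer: -1/216 ≈ -0.0046296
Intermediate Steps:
1/((F + 9)*(-12)) = 1/((9 + 9)*(-12)) = 1/(18*(-12)) = 1/(-216) = -1/216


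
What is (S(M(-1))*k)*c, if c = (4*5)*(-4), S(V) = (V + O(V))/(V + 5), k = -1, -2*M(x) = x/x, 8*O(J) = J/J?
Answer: -20/3 ≈ -6.6667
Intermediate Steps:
O(J) = ⅛ (O(J) = (J/J)/8 = (⅛)*1 = ⅛)
M(x) = -½ (M(x) = -x/(2*x) = -½*1 = -½)
S(V) = (⅛ + V)/(5 + V) (S(V) = (V + ⅛)/(V + 5) = (⅛ + V)/(5 + V))
c = -80 (c = 20*(-4) = -80)
(S(M(-1))*k)*c = (((⅛ - ½)/(5 - ½))*(-1))*(-80) = ((-3/8/(9/2))*(-1))*(-80) = (((2/9)*(-3/8))*(-1))*(-80) = -1/12*(-1)*(-80) = (1/12)*(-80) = -20/3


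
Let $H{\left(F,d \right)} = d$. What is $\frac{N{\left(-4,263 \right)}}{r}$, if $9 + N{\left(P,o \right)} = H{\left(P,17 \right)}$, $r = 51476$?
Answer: $\frac{2}{12869} \approx 0.00015541$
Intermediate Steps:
$N{\left(P,o \right)} = 8$ ($N{\left(P,o \right)} = -9 + 17 = 8$)
$\frac{N{\left(-4,263 \right)}}{r} = \frac{8}{51476} = 8 \cdot \frac{1}{51476} = \frac{2}{12869}$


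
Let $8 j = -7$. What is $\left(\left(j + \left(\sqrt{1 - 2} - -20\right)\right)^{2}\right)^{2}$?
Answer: $\frac{538996321}{4096} + \frac{3571785 i}{128} \approx 1.3159 \cdot 10^{5} + 27905.0 i$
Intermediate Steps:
$j = - \frac{7}{8}$ ($j = \frac{1}{8} \left(-7\right) = - \frac{7}{8} \approx -0.875$)
$\left(\left(j + \left(\sqrt{1 - 2} - -20\right)\right)^{2}\right)^{2} = \left(\left(- \frac{7}{8} + \left(\sqrt{1 - 2} - -20\right)\right)^{2}\right)^{2} = \left(\left(- \frac{7}{8} + \left(\sqrt{-1} + 20\right)\right)^{2}\right)^{2} = \left(\left(- \frac{7}{8} + \left(i + 20\right)\right)^{2}\right)^{2} = \left(\left(- \frac{7}{8} + \left(20 + i\right)\right)^{2}\right)^{2} = \left(\left(\frac{153}{8} + i\right)^{2}\right)^{2} = \left(\frac{153}{8} + i\right)^{4}$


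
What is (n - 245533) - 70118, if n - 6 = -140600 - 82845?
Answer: -539090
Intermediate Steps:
n = -223439 (n = 6 + (-140600 - 82845) = 6 - 223445 = -223439)
(n - 245533) - 70118 = (-223439 - 245533) - 70118 = -468972 - 70118 = -539090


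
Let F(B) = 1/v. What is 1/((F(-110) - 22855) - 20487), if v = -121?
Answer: -121/5244383 ≈ -2.3072e-5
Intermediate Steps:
F(B) = -1/121 (F(B) = 1/(-121) = -1/121)
1/((F(-110) - 22855) - 20487) = 1/((-1/121 - 22855) - 20487) = 1/(-2765456/121 - 20487) = 1/(-5244383/121) = -121/5244383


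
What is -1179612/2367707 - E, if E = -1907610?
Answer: 4516660370658/2367707 ≈ 1.9076e+6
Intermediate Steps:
-1179612/2367707 - E = -1179612/2367707 - 1*(-1907610) = -1179612*1/2367707 + 1907610 = -1179612/2367707 + 1907610 = 4516660370658/2367707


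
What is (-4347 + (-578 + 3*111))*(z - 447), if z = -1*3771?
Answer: 19369056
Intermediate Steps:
z = -3771
(-4347 + (-578 + 3*111))*(z - 447) = (-4347 + (-578 + 3*111))*(-3771 - 447) = (-4347 + (-578 + 333))*(-4218) = (-4347 - 245)*(-4218) = -4592*(-4218) = 19369056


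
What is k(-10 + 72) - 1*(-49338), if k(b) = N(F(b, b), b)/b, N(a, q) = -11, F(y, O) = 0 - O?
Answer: 3058945/62 ≈ 49338.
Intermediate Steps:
F(y, O) = -O
k(b) = -11/b
k(-10 + 72) - 1*(-49338) = -11/(-10 + 72) - 1*(-49338) = -11/62 + 49338 = 3058945/62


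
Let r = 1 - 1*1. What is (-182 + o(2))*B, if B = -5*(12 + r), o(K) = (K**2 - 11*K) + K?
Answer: 11880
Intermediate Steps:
o(K) = K**2 - 10*K
r = 0 (r = 1 - 1 = 0)
B = -60 (B = -5*(12 + 0) = -5*12 = -60)
(-182 + o(2))*B = (-182 + 2*(-10 + 2))*(-60) = (-182 + 2*(-8))*(-60) = (-182 - 16)*(-60) = -198*(-60) = 11880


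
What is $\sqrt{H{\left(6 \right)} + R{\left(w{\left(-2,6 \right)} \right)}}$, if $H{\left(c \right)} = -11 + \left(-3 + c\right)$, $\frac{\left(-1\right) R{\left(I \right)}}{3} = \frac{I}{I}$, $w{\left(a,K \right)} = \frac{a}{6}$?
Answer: $i \sqrt{11} \approx 3.3166 i$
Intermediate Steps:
$w{\left(a,K \right)} = \frac{a}{6}$ ($w{\left(a,K \right)} = a \frac{1}{6} = \frac{a}{6}$)
$R{\left(I \right)} = -3$ ($R{\left(I \right)} = - 3 \frac{I}{I} = \left(-3\right) 1 = -3$)
$H{\left(c \right)} = -14 + c$
$\sqrt{H{\left(6 \right)} + R{\left(w{\left(-2,6 \right)} \right)}} = \sqrt{\left(-14 + 6\right) - 3} = \sqrt{-8 - 3} = \sqrt{-11} = i \sqrt{11}$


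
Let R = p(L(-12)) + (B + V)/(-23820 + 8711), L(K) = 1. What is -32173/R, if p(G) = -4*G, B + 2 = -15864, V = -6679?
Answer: 486101857/37891 ≈ 12829.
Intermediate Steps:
B = -15866 (B = -2 - 15864 = -15866)
R = -37891/15109 (R = -4*1 + (-15866 - 6679)/(-23820 + 8711) = -4 - 22545/(-15109) = -4 - 22545*(-1/15109) = -4 + 22545/15109 = -37891/15109 ≈ -2.5078)
-32173/R = -32173/(-37891/15109) = -32173*(-15109/37891) = 486101857/37891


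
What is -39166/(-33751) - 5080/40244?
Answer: 351185356/339568811 ≈ 1.0342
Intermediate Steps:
-39166/(-33751) - 5080/40244 = -39166*(-1/33751) - 5080*1/40244 = 39166/33751 - 1270/10061 = 351185356/339568811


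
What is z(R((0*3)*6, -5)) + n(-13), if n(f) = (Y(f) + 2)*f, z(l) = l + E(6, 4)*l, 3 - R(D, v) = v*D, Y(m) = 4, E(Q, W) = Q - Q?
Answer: -75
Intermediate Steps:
E(Q, W) = 0
R(D, v) = 3 - D*v (R(D, v) = 3 - v*D = 3 - D*v)
z(l) = l (z(l) = l + 0*l = l + 0 = l)
n(f) = 6*f (n(f) = (4 + 2)*f = 6*f)
z(R((0*3)*6, -5)) + n(-13) = (3 - 1*(0*3)*6*(-5)) + 6*(-13) = (3 - 1*0*6*(-5)) - 78 = (3 - 1*0*(-5)) - 78 = (3 + 0) - 78 = 3 - 78 = -75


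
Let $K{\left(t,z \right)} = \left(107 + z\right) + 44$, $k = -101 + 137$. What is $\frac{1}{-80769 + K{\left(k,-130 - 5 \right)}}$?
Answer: $- \frac{1}{80753} \approx -1.2383 \cdot 10^{-5}$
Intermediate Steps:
$k = 36$
$K{\left(t,z \right)} = 151 + z$
$\frac{1}{-80769 + K{\left(k,-130 - 5 \right)}} = \frac{1}{-80769 + \left(151 - 135\right)} = \frac{1}{-80769 + 16} = \frac{1}{-80753} = - \frac{1}{80753}$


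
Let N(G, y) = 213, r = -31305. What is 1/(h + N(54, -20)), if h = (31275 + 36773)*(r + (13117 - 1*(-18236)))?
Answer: 1/3266517 ≈ 3.0614e-7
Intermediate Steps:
h = 3266304 (h = (31275 + 36773)*(-31305 + (13117 - 1*(-18236))) = 68048*(-31305 + (13117 + 18236)) = 68048*(-31305 + 31353) = 68048*48 = 3266304)
1/(h + N(54, -20)) = 1/(3266304 + 213) = 1/3266517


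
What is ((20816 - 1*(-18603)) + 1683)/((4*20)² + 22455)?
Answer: 41102/28855 ≈ 1.4244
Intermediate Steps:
((20816 - 1*(-18603)) + 1683)/((4*20)² + 22455) = ((20816 + 18603) + 1683)/(80² + 22455) = (39419 + 1683)/(6400 + 22455) = 41102/28855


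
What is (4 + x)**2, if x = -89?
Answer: 7225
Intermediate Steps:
(4 + x)**2 = (4 - 89)**2 = (-85)**2 = 7225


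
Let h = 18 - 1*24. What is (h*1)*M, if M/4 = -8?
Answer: 192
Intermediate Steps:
M = -32 (M = 4*(-8) = -32)
h = -6 (h = 18 - 24 = -6)
(h*1)*M = -6*1*(-32) = -6*(-32) = 192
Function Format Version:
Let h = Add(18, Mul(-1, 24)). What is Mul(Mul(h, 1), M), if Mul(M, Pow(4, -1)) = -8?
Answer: 192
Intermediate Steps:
M = -32 (M = Mul(4, -8) = -32)
h = -6 (h = Add(18, -24) = -6)
Mul(Mul(h, 1), M) = Mul(Mul(-6, 1), -32) = Mul(-6, -32) = 192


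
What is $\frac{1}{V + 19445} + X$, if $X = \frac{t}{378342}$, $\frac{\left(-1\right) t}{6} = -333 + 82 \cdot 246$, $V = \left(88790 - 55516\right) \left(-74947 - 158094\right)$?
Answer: $- \frac{51278437256676}{162985252117991} \approx -0.31462$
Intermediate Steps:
$V = -7754206234$ ($V = 33274 \left(-233041\right) = -7754206234$)
$t = -119034$ ($t = - 6 \left(-333 + 82 \cdot 246\right) = - 6 \left(-333 + 20172\right) = \left(-6\right) 19839 = -119034$)
$X = - \frac{6613}{21019}$ ($X = - \frac{119034}{378342} = \left(-119034\right) \frac{1}{378342} = - \frac{6613}{21019} \approx -0.31462$)
$\frac{1}{V + 19445} + X = \frac{1}{-7754206234 + 19445} - \frac{6613}{21019} = \frac{1}{-7754186789} - \frac{6613}{21019} = - \frac{1}{7754186789} - \frac{6613}{21019} = - \frac{51278437256676}{162985252117991}$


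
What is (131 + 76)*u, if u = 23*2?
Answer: 9522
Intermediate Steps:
u = 46
(131 + 76)*u = (131 + 76)*46 = 207*46 = 9522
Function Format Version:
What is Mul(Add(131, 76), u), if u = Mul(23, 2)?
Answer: 9522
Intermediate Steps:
u = 46
Mul(Add(131, 76), u) = Mul(Add(131, 76), 46) = Mul(207, 46) = 9522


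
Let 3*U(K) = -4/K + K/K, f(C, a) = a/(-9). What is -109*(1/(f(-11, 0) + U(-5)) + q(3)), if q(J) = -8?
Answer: 2071/3 ≈ 690.33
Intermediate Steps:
f(C, a) = -a/9 (f(C, a) = a*(-⅑) = -a/9)
U(K) = ⅓ - 4/(3*K) (U(K) = (-4/K + K/K)/3 = (-4/K + 1)/3 = (1 - 4/K)/3 = ⅓ - 4/(3*K))
-109*(1/(f(-11, 0) + U(-5)) + q(3)) = -109*(1/(-⅑*0 + (⅓)*(-4 - 5)/(-5)) - 8) = -109*(1/(0 + (⅓)*(-⅕)*(-9)) - 8) = -109*(1/(0 + ⅗) - 8) = -109*(1/(⅗) - 8) = -109*(5/3 - 8) = -109*(-19/3) = 2071/3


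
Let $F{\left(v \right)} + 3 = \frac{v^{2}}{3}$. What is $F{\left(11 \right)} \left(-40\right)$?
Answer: $- \frac{4480}{3} \approx -1493.3$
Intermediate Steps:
$F{\left(v \right)} = -3 + \frac{v^{2}}{3}$
$F{\left(11 \right)} \left(-40\right) = \left(-3 + \frac{11^{2}}{3}\right) \left(-40\right) = \left(-3 + \frac{1}{3} \cdot 121\right) \left(-40\right) = \left(-3 + \frac{121}{3}\right) \left(-40\right) = \frac{112}{3} \left(-40\right) = - \frac{4480}{3}$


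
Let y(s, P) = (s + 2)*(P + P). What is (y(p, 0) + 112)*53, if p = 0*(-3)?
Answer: 5936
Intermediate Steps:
p = 0
y(s, P) = 2*P*(2 + s) (y(s, P) = (2 + s)*(2*P) = 2*P*(2 + s))
(y(p, 0) + 112)*53 = (2*0*(2 + 0) + 112)*53 = (2*0*2 + 112)*53 = (0 + 112)*53 = 112*53 = 5936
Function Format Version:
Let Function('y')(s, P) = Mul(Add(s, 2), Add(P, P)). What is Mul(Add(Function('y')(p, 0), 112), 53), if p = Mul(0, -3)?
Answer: 5936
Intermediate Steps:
p = 0
Function('y')(s, P) = Mul(2, P, Add(2, s)) (Function('y')(s, P) = Mul(Add(2, s), Mul(2, P)) = Mul(2, P, Add(2, s)))
Mul(Add(Function('y')(p, 0), 112), 53) = Mul(Add(Mul(2, 0, Add(2, 0)), 112), 53) = Mul(Add(Mul(2, 0, 2), 112), 53) = Mul(Add(0, 112), 53) = Mul(112, 53) = 5936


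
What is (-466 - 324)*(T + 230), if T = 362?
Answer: -467680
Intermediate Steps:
(-466 - 324)*(T + 230) = (-466 - 324)*(362 + 230) = -790*592 = -467680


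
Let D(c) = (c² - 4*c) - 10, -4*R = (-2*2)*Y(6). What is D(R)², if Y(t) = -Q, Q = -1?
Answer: 169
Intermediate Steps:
Y(t) = 1 (Y(t) = -1*(-1) = 1)
R = 1 (R = -(-2*2)/4 = -(-1) = -¼*(-4) = 1)
D(c) = -10 + c² - 4*c
D(R)² = (-10 + 1² - 4*1)² = (-10 + 1 - 4)² = (-13)² = 169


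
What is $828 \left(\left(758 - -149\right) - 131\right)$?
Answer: $642528$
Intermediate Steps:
$828 \left(\left(758 - -149\right) - 131\right) = 828 \left(\left(758 + 149\right) - 131\right) = 828 \left(907 - 131\right) = 828 \cdot 776 = 642528$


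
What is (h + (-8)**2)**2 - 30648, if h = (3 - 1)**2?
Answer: -26024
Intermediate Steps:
h = 4 (h = 2**2 = 4)
(h + (-8)**2)**2 - 30648 = (4 + (-8)**2)**2 - 30648 = (4 + 64)**2 - 30648 = 68**2 - 30648 = 4624 - 30648 = -26024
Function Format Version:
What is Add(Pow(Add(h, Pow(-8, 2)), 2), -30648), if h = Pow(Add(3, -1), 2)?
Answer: -26024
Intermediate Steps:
h = 4 (h = Pow(2, 2) = 4)
Add(Pow(Add(h, Pow(-8, 2)), 2), -30648) = Add(Pow(Add(4, Pow(-8, 2)), 2), -30648) = Add(Pow(Add(4, 64), 2), -30648) = Add(Pow(68, 2), -30648) = Add(4624, -30648) = -26024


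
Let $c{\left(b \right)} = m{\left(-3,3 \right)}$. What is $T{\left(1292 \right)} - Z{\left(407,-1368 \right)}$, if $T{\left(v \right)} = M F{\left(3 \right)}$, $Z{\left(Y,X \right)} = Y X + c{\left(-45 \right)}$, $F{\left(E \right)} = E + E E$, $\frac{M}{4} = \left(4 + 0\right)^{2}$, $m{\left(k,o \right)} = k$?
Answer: $557547$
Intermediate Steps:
$M = 64$ ($M = 4 \left(4 + 0\right)^{2} = 4 \cdot 4^{2} = 4 \cdot 16 = 64$)
$F{\left(E \right)} = E + E^{2}$
$c{\left(b \right)} = -3$
$Z{\left(Y,X \right)} = -3 + X Y$ ($Z{\left(Y,X \right)} = Y X - 3 = X Y - 3 = -3 + X Y$)
$T{\left(v \right)} = 768$ ($T{\left(v \right)} = 64 \cdot 3 \left(1 + 3\right) = 64 \cdot 3 \cdot 4 = 64 \cdot 12 = 768$)
$T{\left(1292 \right)} - Z{\left(407,-1368 \right)} = 768 - \left(-3 - 556776\right) = 768 - -556779 = 768 + 556779 = 557547$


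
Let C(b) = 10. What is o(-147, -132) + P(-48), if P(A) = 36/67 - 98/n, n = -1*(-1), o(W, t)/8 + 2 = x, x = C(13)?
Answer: -2242/67 ≈ -33.463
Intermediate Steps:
x = 10
o(W, t) = 64 (o(W, t) = -16 + 8*10 = -16 + 80 = 64)
n = 1
P(A) = -6530/67 (P(A) = 36/67 - 98/1 = 36*(1/67) - 98*1 = 36/67 - 98 = -6530/67)
o(-147, -132) + P(-48) = 64 - 6530/67 = -2242/67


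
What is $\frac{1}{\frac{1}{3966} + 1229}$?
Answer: $\frac{3966}{4874215} \approx 0.00081367$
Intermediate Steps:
$\frac{1}{\frac{1}{3966} + 1229} = \frac{1}{\frac{4874215}{3966}} = \frac{3966}{4874215}$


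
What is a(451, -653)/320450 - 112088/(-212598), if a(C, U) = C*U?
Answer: -13346074597/34063514550 ≈ -0.39180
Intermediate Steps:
a(451, -653)/320450 - 112088/(-212598) = (451*(-653))/320450 - 112088/(-212598) = -294503*1/320450 - 112088*(-1/212598) = -294503/320450 + 56044/106299 = -13346074597/34063514550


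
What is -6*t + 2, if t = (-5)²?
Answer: -148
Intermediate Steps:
t = 25
-6*t + 2 = -6*25 + 2 = -150 + 2 = -148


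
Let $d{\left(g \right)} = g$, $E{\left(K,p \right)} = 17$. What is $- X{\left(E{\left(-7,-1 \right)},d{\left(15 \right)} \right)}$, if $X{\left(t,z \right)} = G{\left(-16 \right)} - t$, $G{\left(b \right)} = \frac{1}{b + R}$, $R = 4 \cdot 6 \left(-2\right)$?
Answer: $\frac{1089}{64} \approx 17.016$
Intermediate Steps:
$R = -48$ ($R = 24 \left(-2\right) = -48$)
$G{\left(b \right)} = \frac{1}{-48 + b}$ ($G{\left(b \right)} = \frac{1}{b - 48} = \frac{1}{-48 + b}$)
$X{\left(t,z \right)} = - \frac{1}{64} - t$ ($X{\left(t,z \right)} = \frac{1}{-48 - 16} - t = \frac{1}{-64} - t = - \frac{1}{64} - t$)
$- X{\left(E{\left(-7,-1 \right)},d{\left(15 \right)} \right)} = - (- \frac{1}{64} - 17) = \left(-1\right) \left(- \frac{1089}{64}\right) = \frac{1089}{64}$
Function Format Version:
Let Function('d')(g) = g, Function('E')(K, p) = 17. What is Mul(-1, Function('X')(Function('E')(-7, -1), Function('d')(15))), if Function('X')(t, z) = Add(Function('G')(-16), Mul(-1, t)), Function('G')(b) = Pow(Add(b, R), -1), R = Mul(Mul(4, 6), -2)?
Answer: Rational(1089, 64) ≈ 17.016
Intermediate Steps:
R = -48 (R = Mul(24, -2) = -48)
Function('G')(b) = Pow(Add(-48, b), -1) (Function('G')(b) = Pow(Add(b, -48), -1) = Pow(Add(-48, b), -1))
Function('X')(t, z) = Add(Rational(-1, 64), Mul(-1, t)) (Function('X')(t, z) = Add(Pow(Add(-48, -16), -1), Mul(-1, t)) = Add(Pow(-64, -1), Mul(-1, t)) = Add(Rational(-1, 64), Mul(-1, t)))
Mul(-1, Function('X')(Function('E')(-7, -1), Function('d')(15))) = Mul(-1, Add(Rational(-1, 64), Mul(-1, 17))) = Mul(-1, Add(Rational(-1, 64), -17)) = Mul(-1, Rational(-1089, 64)) = Rational(1089, 64)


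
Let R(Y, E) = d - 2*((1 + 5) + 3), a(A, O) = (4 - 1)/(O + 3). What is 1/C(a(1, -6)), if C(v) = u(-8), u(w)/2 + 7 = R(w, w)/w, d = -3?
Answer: -4/35 ≈ -0.11429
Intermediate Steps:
a(A, O) = 3/(3 + O)
R(Y, E) = -21 (R(Y, E) = -3 - 2*((1 + 5) + 3) = -3 - 2*(6 + 3) = -3 - 2*9 = -3 - 18 = -21)
u(w) = -14 - 42/w (u(w) = -14 + 2*(-21/w) = -14 - 42/w)
C(v) = -35/4 (C(v) = -14 - 42/(-8) = -14 - 42*(-⅛) = -14 + 21/4 = -35/4)
1/C(a(1, -6)) = 1/(-35/4) = -4/35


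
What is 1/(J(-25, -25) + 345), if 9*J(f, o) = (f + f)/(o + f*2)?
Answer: 27/9317 ≈ 0.0028979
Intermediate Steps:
J(f, o) = 2*f/(9*(o + 2*f)) (J(f, o) = ((f + f)/(o + f*2))/9 = ((2*f)/(o + 2*f))/9 = (2*f/(o + 2*f))/9 = 2*f/(9*(o + 2*f)))
1/(J(-25, -25) + 345) = 1/((2/9)*(-25)/(-25 + 2*(-25)) + 345) = 1/((2/9)*(-25)/(-25 - 50) + 345) = 1/((2/9)*(-25)/(-75) + 345) = 1/((2/9)*(-25)*(-1/75) + 345) = 1/(2/27 + 345) = 1/(9317/27) = 27/9317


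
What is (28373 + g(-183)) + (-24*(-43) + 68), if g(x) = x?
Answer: 29290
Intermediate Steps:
(28373 + g(-183)) + (-24*(-43) + 68) = (28373 - 183) + (-24*(-43) + 68) = 28190 + (1032 + 68) = 28190 + 1100 = 29290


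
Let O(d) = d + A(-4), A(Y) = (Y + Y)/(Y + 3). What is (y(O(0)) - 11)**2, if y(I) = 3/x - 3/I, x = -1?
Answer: 13225/64 ≈ 206.64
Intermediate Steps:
A(Y) = 2*Y/(3 + Y) (A(Y) = (2*Y)/(3 + Y) = 2*Y/(3 + Y))
O(d) = 8 + d (O(d) = d + 2*(-4)/(3 - 4) = d + 2*(-4)/(-1) = d + 2*(-4)*(-1) = d + 8 = 8 + d)
y(I) = -3 - 3/I (y(I) = 3/(-1) - 3/I = 3*(-1) - 3/I = -3 - 3/I)
(y(O(0)) - 11)**2 = ((-3 - 3/(8 + 0)) - 11)**2 = ((-3 - 3/8) - 11)**2 = (-27/8 - 11)**2 = (-115/8)**2 = 13225/64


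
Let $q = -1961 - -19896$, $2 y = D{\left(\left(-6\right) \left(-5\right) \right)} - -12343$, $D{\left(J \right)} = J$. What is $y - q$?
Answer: $- \frac{23497}{2} \approx -11749.0$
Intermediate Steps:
$y = \frac{12373}{2}$ ($y = \frac{\left(-6\right) \left(-5\right) - -12343}{2} = \frac{30 + 12343}{2} = \frac{1}{2} \cdot 12373 = \frac{12373}{2} \approx 6186.5$)
$q = 17935$ ($q = -1961 + 19896 = 17935$)
$y - q = \frac{12373}{2} - 17935 = - \frac{23497}{2}$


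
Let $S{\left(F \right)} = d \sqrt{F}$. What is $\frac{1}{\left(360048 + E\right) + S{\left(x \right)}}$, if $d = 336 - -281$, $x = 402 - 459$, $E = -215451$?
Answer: $\frac{48199}{6976663894} - \frac{617 i \sqrt{57}}{20929991682} \approx 6.9086 \cdot 10^{-6} - 2.2256 \cdot 10^{-7} i$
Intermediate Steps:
$x = -57$
$d = 617$ ($d = 336 + 281 = 617$)
$S{\left(F \right)} = 617 \sqrt{F}$
$\frac{1}{\left(360048 + E\right) + S{\left(x \right)}} = \frac{1}{\left(360048 - 215451\right) + 617 \sqrt{-57}} = \frac{1}{144597 + 617 i \sqrt{57}}$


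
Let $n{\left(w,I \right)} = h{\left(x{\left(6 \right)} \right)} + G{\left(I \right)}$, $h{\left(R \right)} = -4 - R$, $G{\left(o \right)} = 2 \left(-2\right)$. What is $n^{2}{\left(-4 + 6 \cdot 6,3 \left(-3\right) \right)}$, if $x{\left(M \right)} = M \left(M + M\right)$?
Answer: $6400$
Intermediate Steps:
$x{\left(M \right)} = 2 M^{2}$ ($x{\left(M \right)} = M 2 M = 2 M^{2}$)
$G{\left(o \right)} = -4$
$n{\left(w,I \right)} = -80$ ($n{\left(w,I \right)} = \left(-4 - 2 \cdot 6^{2}\right) - 4 = \left(-4 - 2 \cdot 36\right) - 4 = \left(-4 - 72\right) - 4 = -76 - 4 = -80$)
$n^{2}{\left(-4 + 6 \cdot 6,3 \left(-3\right) \right)} = \left(-80\right)^{2} = 6400$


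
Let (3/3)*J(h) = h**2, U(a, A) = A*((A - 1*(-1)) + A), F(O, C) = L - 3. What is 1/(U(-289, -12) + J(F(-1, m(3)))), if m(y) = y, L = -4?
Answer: 1/325 ≈ 0.0030769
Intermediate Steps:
F(O, C) = -7 (F(O, C) = -4 - 3 = -7)
U(a, A) = A*(1 + 2*A) (U(a, A) = A*((A + 1) + A) = A*((1 + A) + A) = A*(1 + 2*A))
J(h) = h**2
1/(U(-289, -12) + J(F(-1, m(3)))) = 1/(-12*(1 + 2*(-12)) + (-7)**2) = 1/(-12*(1 - 24) + 49) = 1/(-12*(-23) + 49) = 1/(276 + 49) = 1/325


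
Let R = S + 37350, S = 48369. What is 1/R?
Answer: 1/85719 ≈ 1.1666e-5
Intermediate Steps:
R = 85719 (R = 48369 + 37350 = 85719)
1/R = 1/85719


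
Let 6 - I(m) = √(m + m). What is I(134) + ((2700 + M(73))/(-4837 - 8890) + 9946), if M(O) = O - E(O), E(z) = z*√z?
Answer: 136608331/13727 - 2*√67 + 73*√73/13727 ≈ 9935.5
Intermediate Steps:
E(z) = z^(3/2)
M(O) = O - O^(3/2)
I(m) = 6 - √2*√m (I(m) = 6 - √(m + m) = 6 - √(2*m) = 6 - √2*√m)
I(134) + ((2700 + M(73))/(-4837 - 8890) + 9946) = (6 - √2*√134) + ((2700 + (73 - 73^(3/2)))/(-4837 - 8890) + 9946) = (6 - 2*√67) + ((2700 + (73 - 73*√73))/(-13727) + 9946) = (6 - 2*√67) + ((2700 + (73 - 73*√73))*(-1/13727) + 9946) = (6 - 2*√67) + ((2773 - 73*√73)*(-1/13727) + 9946) = (6 - 2*√67) + ((-2773/13727 + 73*√73/13727) + 9946) = (6 - 2*√67) + (136525969/13727 + 73*√73/13727) = 136608331/13727 - 2*√67 + 73*√73/13727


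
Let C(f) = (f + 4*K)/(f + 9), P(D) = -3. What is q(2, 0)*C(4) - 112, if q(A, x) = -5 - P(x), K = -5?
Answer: -1424/13 ≈ -109.54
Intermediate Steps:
q(A, x) = -2 (q(A, x) = -5 - 1*(-3) = -5 + 3 = -2)
C(f) = (-20 + f)/(9 + f) (C(f) = (f + 4*(-5))/(f + 9) = (f - 20)/(9 + f) = (-20 + f)/(9 + f))
q(2, 0)*C(4) - 112 = -2*(-20 + 4)/(9 + 4) - 112 = -2*(-16)/13 - 112 = -2*(-16/13) - 112 = 32/13 - 112 = -1424/13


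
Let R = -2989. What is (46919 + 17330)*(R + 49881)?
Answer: 3012764108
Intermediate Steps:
(46919 + 17330)*(R + 49881) = (46919 + 17330)*(-2989 + 49881) = 64249*46892 = 3012764108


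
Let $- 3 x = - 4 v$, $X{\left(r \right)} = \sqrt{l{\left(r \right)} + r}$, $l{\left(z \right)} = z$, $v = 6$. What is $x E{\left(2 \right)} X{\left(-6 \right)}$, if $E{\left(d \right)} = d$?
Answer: $32 i \sqrt{3} \approx 55.426 i$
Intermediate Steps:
$X{\left(r \right)} = \sqrt{2} \sqrt{r}$ ($X{\left(r \right)} = \sqrt{r + r} = \sqrt{2 r} = \sqrt{2} \sqrt{r}$)
$x = 8$ ($x = - \frac{\left(-4\right) 6}{3} = \left(- \frac{1}{3}\right) \left(-24\right) = 8$)
$x E{\left(2 \right)} X{\left(-6 \right)} = 8 \cdot 2 \sqrt{2} \sqrt{-6} = 16 \sqrt{2} i \sqrt{6} = 16 \cdot 2 i \sqrt{3} = 32 i \sqrt{3}$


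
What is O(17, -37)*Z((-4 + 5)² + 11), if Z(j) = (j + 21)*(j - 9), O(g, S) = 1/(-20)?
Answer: -99/20 ≈ -4.9500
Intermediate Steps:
O(g, S) = -1/20
Z(j) = (-9 + j)*(21 + j) (Z(j) = (21 + j)*(-9 + j) = (-9 + j)*(21 + j))
O(17, -37)*Z((-4 + 5)² + 11) = -(-189 + ((-4 + 5)² + 11)² + 12*((-4 + 5)² + 11))/20 = -(-189 + (1² + 11)² + 12*(1² + 11))/20 = -(-189 + (1 + 11)² + 12*(1 + 11))/20 = -(-189 + 12² + 12*12)/20 = -(-189 + 144 + 144)/20 = -1/20*99 = -99/20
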